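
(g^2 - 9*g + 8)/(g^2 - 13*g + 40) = (g - 1)/(g - 5)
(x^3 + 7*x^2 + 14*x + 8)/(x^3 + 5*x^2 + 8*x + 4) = (x + 4)/(x + 2)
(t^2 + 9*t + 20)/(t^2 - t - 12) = (t^2 + 9*t + 20)/(t^2 - t - 12)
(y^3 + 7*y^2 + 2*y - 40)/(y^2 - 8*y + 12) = (y^2 + 9*y + 20)/(y - 6)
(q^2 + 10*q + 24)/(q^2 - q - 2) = (q^2 + 10*q + 24)/(q^2 - q - 2)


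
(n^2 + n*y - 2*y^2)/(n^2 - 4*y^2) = (-n + y)/(-n + 2*y)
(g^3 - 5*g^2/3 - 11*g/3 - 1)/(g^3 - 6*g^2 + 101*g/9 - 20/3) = 3*(3*g^2 + 4*g + 1)/(9*g^2 - 27*g + 20)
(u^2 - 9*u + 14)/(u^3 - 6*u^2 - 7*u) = (u - 2)/(u*(u + 1))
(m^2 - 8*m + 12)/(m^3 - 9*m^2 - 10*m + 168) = (m - 2)/(m^2 - 3*m - 28)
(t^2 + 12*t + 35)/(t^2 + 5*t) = (t + 7)/t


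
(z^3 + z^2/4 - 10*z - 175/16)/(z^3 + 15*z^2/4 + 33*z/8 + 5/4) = (4*z^2 - 4*z - 35)/(2*(2*z^2 + 5*z + 2))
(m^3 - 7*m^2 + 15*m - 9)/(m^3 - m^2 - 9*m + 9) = (m - 3)/(m + 3)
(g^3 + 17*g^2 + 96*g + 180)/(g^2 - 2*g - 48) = (g^2 + 11*g + 30)/(g - 8)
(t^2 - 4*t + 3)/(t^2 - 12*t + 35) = (t^2 - 4*t + 3)/(t^2 - 12*t + 35)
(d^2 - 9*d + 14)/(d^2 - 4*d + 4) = (d - 7)/(d - 2)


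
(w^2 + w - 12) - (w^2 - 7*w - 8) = 8*w - 4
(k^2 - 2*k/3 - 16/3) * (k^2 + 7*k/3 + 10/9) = k^4 + 5*k^3/3 - 52*k^2/9 - 356*k/27 - 160/27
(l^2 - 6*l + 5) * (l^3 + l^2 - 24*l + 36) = l^5 - 5*l^4 - 25*l^3 + 185*l^2 - 336*l + 180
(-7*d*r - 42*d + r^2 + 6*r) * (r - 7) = -7*d*r^2 + 7*d*r + 294*d + r^3 - r^2 - 42*r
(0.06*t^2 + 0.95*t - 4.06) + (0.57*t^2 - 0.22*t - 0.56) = 0.63*t^2 + 0.73*t - 4.62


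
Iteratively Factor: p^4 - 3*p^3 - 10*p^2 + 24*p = (p - 4)*(p^3 + p^2 - 6*p) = (p - 4)*(p - 2)*(p^2 + 3*p) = (p - 4)*(p - 2)*(p + 3)*(p)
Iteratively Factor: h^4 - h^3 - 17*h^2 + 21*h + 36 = (h - 3)*(h^3 + 2*h^2 - 11*h - 12) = (h - 3)*(h + 4)*(h^2 - 2*h - 3) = (h - 3)*(h + 1)*(h + 4)*(h - 3)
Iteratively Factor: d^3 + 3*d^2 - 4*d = (d - 1)*(d^2 + 4*d) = d*(d - 1)*(d + 4)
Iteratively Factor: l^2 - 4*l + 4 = (l - 2)*(l - 2)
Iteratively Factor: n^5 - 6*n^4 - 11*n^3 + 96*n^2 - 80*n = (n - 5)*(n^4 - n^3 - 16*n^2 + 16*n) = (n - 5)*(n - 1)*(n^3 - 16*n) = n*(n - 5)*(n - 1)*(n^2 - 16) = n*(n - 5)*(n - 1)*(n + 4)*(n - 4)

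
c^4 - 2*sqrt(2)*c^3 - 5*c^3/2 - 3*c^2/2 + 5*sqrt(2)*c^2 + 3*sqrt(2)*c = c*(c - 3)*(c + 1/2)*(c - 2*sqrt(2))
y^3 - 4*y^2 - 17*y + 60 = (y - 5)*(y - 3)*(y + 4)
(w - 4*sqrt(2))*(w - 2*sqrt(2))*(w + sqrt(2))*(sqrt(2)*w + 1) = sqrt(2)*w^4 - 9*w^3 - sqrt(2)*w^2 + 36*w + 16*sqrt(2)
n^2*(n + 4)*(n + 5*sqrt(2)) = n^4 + 4*n^3 + 5*sqrt(2)*n^3 + 20*sqrt(2)*n^2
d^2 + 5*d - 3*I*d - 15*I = (d + 5)*(d - 3*I)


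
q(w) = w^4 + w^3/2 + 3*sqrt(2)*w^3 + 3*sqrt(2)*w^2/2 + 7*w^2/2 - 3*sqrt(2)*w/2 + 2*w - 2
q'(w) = 4*w^3 + 3*w^2/2 + 9*sqrt(2)*w^2 + 3*sqrt(2)*w + 7*w - 3*sqrt(2)/2 + 2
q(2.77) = 200.47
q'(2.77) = 225.21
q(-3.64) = 19.74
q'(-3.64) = -45.44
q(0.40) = -0.82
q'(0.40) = 6.91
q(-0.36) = -1.43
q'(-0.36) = -2.51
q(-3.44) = 11.91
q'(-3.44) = -33.26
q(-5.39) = 263.34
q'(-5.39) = -273.73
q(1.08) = 11.76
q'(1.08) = 33.66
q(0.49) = -0.09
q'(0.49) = 9.27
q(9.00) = 10470.62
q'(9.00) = 4169.52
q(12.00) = 29737.30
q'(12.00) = 9095.61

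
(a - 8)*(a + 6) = a^2 - 2*a - 48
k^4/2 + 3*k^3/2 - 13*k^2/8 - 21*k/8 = k*(k/2 + 1/2)*(k - 3/2)*(k + 7/2)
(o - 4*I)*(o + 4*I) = o^2 + 16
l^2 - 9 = (l - 3)*(l + 3)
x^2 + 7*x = x*(x + 7)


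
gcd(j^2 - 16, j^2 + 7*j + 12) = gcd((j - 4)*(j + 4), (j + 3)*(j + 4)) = j + 4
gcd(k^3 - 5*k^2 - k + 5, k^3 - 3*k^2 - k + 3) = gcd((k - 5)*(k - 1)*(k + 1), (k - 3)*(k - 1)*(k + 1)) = k^2 - 1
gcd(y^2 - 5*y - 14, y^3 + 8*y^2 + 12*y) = y + 2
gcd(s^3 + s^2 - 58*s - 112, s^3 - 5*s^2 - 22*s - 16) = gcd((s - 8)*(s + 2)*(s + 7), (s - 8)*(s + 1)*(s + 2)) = s^2 - 6*s - 16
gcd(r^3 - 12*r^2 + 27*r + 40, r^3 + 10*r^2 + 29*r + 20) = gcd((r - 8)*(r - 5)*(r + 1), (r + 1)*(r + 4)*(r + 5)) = r + 1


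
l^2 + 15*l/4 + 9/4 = (l + 3/4)*(l + 3)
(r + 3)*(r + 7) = r^2 + 10*r + 21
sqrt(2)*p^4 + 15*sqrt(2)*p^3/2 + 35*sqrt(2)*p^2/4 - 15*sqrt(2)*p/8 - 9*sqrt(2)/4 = (p - 1/2)*(p + 3/2)*(p + 6)*(sqrt(2)*p + sqrt(2)/2)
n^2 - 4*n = n*(n - 4)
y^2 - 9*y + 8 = (y - 8)*(y - 1)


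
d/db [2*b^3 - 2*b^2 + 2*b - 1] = 6*b^2 - 4*b + 2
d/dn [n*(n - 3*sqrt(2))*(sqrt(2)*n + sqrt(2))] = 3*sqrt(2)*n^2 - 12*n + 2*sqrt(2)*n - 6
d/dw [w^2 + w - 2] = 2*w + 1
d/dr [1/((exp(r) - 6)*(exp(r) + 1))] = (5 - 2*exp(r))*exp(r)/(exp(4*r) - 10*exp(3*r) + 13*exp(2*r) + 60*exp(r) + 36)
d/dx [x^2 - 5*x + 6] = 2*x - 5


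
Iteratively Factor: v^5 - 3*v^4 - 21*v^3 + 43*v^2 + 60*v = (v - 3)*(v^4 - 21*v^2 - 20*v) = (v - 3)*(v + 4)*(v^3 - 4*v^2 - 5*v) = (v - 5)*(v - 3)*(v + 4)*(v^2 + v) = (v - 5)*(v - 3)*(v + 1)*(v + 4)*(v)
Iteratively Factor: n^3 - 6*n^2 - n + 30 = (n + 2)*(n^2 - 8*n + 15) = (n - 3)*(n + 2)*(n - 5)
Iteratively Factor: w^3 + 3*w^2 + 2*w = (w + 2)*(w^2 + w) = w*(w + 2)*(w + 1)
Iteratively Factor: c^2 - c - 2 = (c - 2)*(c + 1)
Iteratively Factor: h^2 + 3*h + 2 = (h + 2)*(h + 1)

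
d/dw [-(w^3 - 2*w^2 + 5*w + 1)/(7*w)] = -2*w/7 + 2/7 + 1/(7*w^2)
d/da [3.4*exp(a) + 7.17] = 3.4*exp(a)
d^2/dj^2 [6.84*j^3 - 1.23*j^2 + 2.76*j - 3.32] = 41.04*j - 2.46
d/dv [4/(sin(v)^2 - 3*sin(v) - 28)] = 4*(3 - 2*sin(v))*cos(v)/((sin(v) - 7)^2*(sin(v) + 4)^2)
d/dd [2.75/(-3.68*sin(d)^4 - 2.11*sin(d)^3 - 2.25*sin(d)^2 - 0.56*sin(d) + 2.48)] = (40.48*sin(d)^3 + 17.4075*sin(d)^2 + 12.375*sin(d) + 1.54)*cos(d)/(3.68*sin(d)^4 + 2.11*sin(d)^3 + 2.25*sin(d)^2 + 0.56*sin(d) - 2.48)^2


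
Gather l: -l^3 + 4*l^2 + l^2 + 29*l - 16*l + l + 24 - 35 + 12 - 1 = -l^3 + 5*l^2 + 14*l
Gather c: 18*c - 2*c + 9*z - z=16*c + 8*z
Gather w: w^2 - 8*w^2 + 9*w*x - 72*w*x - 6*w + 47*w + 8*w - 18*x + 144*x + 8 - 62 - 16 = -7*w^2 + w*(49 - 63*x) + 126*x - 70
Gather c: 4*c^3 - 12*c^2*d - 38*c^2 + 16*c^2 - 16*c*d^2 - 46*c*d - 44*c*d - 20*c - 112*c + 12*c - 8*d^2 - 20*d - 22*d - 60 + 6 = 4*c^3 + c^2*(-12*d - 22) + c*(-16*d^2 - 90*d - 120) - 8*d^2 - 42*d - 54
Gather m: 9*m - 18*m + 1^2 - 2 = -9*m - 1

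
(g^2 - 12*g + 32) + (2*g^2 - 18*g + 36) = 3*g^2 - 30*g + 68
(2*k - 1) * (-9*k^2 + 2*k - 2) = -18*k^3 + 13*k^2 - 6*k + 2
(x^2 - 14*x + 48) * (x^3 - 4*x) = x^5 - 14*x^4 + 44*x^3 + 56*x^2 - 192*x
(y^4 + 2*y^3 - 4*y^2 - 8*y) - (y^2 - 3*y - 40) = y^4 + 2*y^3 - 5*y^2 - 5*y + 40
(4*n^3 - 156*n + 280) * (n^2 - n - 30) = 4*n^5 - 4*n^4 - 276*n^3 + 436*n^2 + 4400*n - 8400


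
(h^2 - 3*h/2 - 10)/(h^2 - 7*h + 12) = (h + 5/2)/(h - 3)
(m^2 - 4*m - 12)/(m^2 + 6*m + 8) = (m - 6)/(m + 4)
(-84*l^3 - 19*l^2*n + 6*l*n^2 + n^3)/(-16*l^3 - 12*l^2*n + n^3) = (21*l^2 + 10*l*n + n^2)/(4*l^2 + 4*l*n + n^2)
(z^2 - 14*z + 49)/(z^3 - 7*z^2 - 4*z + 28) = (z - 7)/(z^2 - 4)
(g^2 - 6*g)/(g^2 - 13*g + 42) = g/(g - 7)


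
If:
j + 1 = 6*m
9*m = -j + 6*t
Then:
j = 12*t/5 - 3/5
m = 2*t/5 + 1/15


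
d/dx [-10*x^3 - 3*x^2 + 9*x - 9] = -30*x^2 - 6*x + 9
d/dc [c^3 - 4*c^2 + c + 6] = 3*c^2 - 8*c + 1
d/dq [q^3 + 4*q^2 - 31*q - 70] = 3*q^2 + 8*q - 31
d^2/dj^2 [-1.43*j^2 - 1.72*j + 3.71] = -2.86000000000000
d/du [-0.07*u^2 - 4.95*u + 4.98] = -0.14*u - 4.95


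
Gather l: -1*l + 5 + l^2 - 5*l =l^2 - 6*l + 5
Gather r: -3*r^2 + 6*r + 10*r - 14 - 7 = -3*r^2 + 16*r - 21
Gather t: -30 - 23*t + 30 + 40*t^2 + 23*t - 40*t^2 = 0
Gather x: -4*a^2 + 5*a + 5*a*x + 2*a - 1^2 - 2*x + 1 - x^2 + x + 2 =-4*a^2 + 7*a - x^2 + x*(5*a - 1) + 2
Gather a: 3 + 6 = 9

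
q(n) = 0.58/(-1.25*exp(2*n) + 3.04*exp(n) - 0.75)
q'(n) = 0.58*(2.5*exp(2*n) - 3.04*exp(n))/(-1.25*exp(2*n) + 3.04*exp(n) - 0.75)^2 = (1.45*exp(n) - 1.7632)*exp(n)/(1.25*exp(2*n) - 3.04*exp(n) + 0.75)^2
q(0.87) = -0.94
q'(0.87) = 10.70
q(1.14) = -0.17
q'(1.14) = 0.72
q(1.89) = -0.02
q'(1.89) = 0.04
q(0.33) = 0.55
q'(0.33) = 0.31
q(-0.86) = 1.86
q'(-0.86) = -4.98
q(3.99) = -0.00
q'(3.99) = 0.00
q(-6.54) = -0.78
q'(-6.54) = -0.00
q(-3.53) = -0.88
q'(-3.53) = -0.12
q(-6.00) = -0.78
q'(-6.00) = -0.00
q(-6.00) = -0.78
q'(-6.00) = -0.00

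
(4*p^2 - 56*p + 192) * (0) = 0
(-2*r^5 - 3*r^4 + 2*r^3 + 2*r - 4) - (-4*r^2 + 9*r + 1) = -2*r^5 - 3*r^4 + 2*r^3 + 4*r^2 - 7*r - 5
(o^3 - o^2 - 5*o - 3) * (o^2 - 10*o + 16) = o^5 - 11*o^4 + 21*o^3 + 31*o^2 - 50*o - 48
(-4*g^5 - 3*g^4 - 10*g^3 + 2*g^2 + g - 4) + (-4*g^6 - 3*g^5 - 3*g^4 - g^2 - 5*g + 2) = -4*g^6 - 7*g^5 - 6*g^4 - 10*g^3 + g^2 - 4*g - 2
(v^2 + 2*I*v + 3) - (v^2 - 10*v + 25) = 10*v + 2*I*v - 22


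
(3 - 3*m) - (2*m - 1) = 4 - 5*m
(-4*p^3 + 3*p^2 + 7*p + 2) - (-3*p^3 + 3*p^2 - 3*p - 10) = -p^3 + 10*p + 12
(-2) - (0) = -2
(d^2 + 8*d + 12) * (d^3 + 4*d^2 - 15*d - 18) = d^5 + 12*d^4 + 29*d^3 - 90*d^2 - 324*d - 216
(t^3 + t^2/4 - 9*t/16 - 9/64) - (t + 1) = t^3 + t^2/4 - 25*t/16 - 73/64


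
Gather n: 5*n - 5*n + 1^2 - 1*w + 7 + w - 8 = 0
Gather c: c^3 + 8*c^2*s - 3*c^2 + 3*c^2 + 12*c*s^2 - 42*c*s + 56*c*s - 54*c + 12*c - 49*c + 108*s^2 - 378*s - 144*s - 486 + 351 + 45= c^3 + 8*c^2*s + c*(12*s^2 + 14*s - 91) + 108*s^2 - 522*s - 90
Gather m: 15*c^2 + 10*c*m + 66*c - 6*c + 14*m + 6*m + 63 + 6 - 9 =15*c^2 + 60*c + m*(10*c + 20) + 60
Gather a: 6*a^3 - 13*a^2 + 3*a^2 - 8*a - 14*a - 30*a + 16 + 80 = 6*a^3 - 10*a^2 - 52*a + 96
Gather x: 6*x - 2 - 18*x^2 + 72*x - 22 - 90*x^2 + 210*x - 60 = -108*x^2 + 288*x - 84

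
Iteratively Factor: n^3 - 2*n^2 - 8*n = (n)*(n^2 - 2*n - 8) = n*(n - 4)*(n + 2)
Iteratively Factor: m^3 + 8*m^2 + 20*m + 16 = (m + 2)*(m^2 + 6*m + 8) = (m + 2)^2*(m + 4)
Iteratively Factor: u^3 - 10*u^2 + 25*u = (u - 5)*(u^2 - 5*u) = u*(u - 5)*(u - 5)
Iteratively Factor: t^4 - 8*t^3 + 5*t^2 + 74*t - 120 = (t - 2)*(t^3 - 6*t^2 - 7*t + 60) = (t - 4)*(t - 2)*(t^2 - 2*t - 15) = (t - 5)*(t - 4)*(t - 2)*(t + 3)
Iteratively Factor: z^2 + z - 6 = (z + 3)*(z - 2)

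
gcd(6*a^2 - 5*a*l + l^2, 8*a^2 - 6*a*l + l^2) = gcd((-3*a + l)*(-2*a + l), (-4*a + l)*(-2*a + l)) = 2*a - l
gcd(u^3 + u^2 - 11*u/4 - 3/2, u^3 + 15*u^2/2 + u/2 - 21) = u^2 + u/2 - 3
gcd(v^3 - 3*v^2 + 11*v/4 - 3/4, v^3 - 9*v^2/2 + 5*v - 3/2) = v^2 - 3*v/2 + 1/2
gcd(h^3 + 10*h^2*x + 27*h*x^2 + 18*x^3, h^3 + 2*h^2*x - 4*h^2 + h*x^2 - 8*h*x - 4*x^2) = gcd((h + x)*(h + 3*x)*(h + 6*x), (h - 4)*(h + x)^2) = h + x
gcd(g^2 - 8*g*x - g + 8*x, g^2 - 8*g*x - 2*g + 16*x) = -g + 8*x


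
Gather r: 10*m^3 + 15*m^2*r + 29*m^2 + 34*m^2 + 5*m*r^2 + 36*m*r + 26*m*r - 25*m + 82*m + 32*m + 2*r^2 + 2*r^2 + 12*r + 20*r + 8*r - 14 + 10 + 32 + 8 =10*m^3 + 63*m^2 + 89*m + r^2*(5*m + 4) + r*(15*m^2 + 62*m + 40) + 36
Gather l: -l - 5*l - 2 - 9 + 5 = -6*l - 6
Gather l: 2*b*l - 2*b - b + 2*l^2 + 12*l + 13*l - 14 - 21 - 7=-3*b + 2*l^2 + l*(2*b + 25) - 42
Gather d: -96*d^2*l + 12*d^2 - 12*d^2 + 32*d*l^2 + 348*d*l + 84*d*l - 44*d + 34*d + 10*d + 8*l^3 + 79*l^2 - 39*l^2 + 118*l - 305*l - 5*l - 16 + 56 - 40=-96*d^2*l + d*(32*l^2 + 432*l) + 8*l^3 + 40*l^2 - 192*l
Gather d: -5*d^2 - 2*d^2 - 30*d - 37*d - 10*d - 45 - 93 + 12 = -7*d^2 - 77*d - 126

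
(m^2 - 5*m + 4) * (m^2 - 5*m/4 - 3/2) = m^4 - 25*m^3/4 + 35*m^2/4 + 5*m/2 - 6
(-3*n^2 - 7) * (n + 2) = -3*n^3 - 6*n^2 - 7*n - 14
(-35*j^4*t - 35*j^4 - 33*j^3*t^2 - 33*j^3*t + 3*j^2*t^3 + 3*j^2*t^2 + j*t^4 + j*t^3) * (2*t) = -70*j^4*t^2 - 70*j^4*t - 66*j^3*t^3 - 66*j^3*t^2 + 6*j^2*t^4 + 6*j^2*t^3 + 2*j*t^5 + 2*j*t^4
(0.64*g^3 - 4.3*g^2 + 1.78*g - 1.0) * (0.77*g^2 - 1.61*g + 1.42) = 0.4928*g^5 - 4.3414*g^4 + 9.2024*g^3 - 9.7418*g^2 + 4.1376*g - 1.42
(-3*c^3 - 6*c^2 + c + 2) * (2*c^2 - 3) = -6*c^5 - 12*c^4 + 11*c^3 + 22*c^2 - 3*c - 6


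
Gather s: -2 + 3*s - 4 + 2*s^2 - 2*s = 2*s^2 + s - 6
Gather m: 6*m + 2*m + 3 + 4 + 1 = 8*m + 8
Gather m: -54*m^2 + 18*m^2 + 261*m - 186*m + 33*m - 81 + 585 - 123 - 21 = -36*m^2 + 108*m + 360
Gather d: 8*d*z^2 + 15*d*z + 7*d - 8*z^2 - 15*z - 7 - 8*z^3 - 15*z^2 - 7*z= d*(8*z^2 + 15*z + 7) - 8*z^3 - 23*z^2 - 22*z - 7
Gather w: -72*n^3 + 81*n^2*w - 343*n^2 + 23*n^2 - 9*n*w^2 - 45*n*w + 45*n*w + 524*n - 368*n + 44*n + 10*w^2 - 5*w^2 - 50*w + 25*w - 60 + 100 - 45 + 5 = -72*n^3 - 320*n^2 + 200*n + w^2*(5 - 9*n) + w*(81*n^2 - 25)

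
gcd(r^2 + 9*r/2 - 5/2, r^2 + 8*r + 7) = 1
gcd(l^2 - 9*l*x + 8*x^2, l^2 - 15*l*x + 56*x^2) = -l + 8*x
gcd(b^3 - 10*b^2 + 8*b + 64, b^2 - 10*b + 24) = b - 4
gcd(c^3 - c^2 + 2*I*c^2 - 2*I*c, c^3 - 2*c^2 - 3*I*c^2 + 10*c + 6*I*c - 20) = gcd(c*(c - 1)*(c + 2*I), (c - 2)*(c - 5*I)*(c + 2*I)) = c + 2*I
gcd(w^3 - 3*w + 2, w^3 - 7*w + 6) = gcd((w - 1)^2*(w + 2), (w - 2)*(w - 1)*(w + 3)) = w - 1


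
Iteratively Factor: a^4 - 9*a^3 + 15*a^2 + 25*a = (a - 5)*(a^3 - 4*a^2 - 5*a) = (a - 5)^2*(a^2 + a) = (a - 5)^2*(a + 1)*(a)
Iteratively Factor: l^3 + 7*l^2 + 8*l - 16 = (l - 1)*(l^2 + 8*l + 16) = (l - 1)*(l + 4)*(l + 4)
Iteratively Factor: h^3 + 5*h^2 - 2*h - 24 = (h + 4)*(h^2 + h - 6) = (h - 2)*(h + 4)*(h + 3)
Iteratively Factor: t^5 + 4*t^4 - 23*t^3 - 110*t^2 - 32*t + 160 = (t - 1)*(t^4 + 5*t^3 - 18*t^2 - 128*t - 160) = (t - 1)*(t + 2)*(t^3 + 3*t^2 - 24*t - 80) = (t - 5)*(t - 1)*(t + 2)*(t^2 + 8*t + 16) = (t - 5)*(t - 1)*(t + 2)*(t + 4)*(t + 4)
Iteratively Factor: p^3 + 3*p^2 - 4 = (p - 1)*(p^2 + 4*p + 4) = (p - 1)*(p + 2)*(p + 2)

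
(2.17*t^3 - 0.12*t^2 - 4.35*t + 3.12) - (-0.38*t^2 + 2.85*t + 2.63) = 2.17*t^3 + 0.26*t^2 - 7.2*t + 0.49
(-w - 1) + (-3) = -w - 4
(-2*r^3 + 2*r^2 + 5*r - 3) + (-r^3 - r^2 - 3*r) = -3*r^3 + r^2 + 2*r - 3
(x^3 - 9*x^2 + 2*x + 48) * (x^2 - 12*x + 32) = x^5 - 21*x^4 + 142*x^3 - 264*x^2 - 512*x + 1536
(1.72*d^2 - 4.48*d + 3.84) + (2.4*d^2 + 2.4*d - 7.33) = 4.12*d^2 - 2.08*d - 3.49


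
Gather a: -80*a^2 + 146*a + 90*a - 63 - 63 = -80*a^2 + 236*a - 126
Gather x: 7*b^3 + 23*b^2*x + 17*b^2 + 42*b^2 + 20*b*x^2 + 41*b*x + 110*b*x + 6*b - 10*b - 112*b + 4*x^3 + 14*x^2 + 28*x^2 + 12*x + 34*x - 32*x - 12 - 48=7*b^3 + 59*b^2 - 116*b + 4*x^3 + x^2*(20*b + 42) + x*(23*b^2 + 151*b + 14) - 60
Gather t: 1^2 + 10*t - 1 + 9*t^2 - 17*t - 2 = 9*t^2 - 7*t - 2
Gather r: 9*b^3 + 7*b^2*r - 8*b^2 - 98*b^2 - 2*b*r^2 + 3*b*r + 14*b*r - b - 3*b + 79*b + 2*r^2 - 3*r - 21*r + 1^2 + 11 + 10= 9*b^3 - 106*b^2 + 75*b + r^2*(2 - 2*b) + r*(7*b^2 + 17*b - 24) + 22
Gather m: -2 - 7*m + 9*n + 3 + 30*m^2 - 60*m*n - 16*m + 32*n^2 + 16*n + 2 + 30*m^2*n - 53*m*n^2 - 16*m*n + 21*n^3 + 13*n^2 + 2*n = m^2*(30*n + 30) + m*(-53*n^2 - 76*n - 23) + 21*n^3 + 45*n^2 + 27*n + 3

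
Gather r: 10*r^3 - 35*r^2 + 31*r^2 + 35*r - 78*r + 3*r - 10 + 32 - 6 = 10*r^3 - 4*r^2 - 40*r + 16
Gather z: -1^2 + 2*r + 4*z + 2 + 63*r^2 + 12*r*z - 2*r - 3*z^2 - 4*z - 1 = 63*r^2 + 12*r*z - 3*z^2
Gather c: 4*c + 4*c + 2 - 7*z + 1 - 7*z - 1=8*c - 14*z + 2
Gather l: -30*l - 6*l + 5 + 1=6 - 36*l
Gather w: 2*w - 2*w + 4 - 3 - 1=0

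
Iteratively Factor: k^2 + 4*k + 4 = (k + 2)*(k + 2)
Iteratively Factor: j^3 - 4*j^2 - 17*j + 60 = (j + 4)*(j^2 - 8*j + 15) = (j - 5)*(j + 4)*(j - 3)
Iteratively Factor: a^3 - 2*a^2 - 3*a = (a)*(a^2 - 2*a - 3) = a*(a + 1)*(a - 3)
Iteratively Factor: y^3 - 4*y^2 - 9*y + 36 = (y + 3)*(y^2 - 7*y + 12) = (y - 3)*(y + 3)*(y - 4)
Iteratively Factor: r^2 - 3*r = (r)*(r - 3)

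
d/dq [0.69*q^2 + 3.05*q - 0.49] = 1.38*q + 3.05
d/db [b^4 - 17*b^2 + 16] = 4*b^3 - 34*b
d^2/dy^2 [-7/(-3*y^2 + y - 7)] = 14*(-9*y^2 + 3*y + (6*y - 1)^2 - 21)/(3*y^2 - y + 7)^3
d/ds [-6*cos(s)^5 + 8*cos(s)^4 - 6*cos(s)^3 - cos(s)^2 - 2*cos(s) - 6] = 2*(15*cos(s)^4 - 16*cos(s)^3 + 9*cos(s)^2 + cos(s) + 1)*sin(s)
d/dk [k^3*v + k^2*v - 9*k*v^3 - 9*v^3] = v*(3*k^2 + 2*k - 9*v^2)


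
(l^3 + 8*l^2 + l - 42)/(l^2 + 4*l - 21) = (l^2 + l - 6)/(l - 3)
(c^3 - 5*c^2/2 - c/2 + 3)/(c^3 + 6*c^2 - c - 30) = (2*c^2 - c - 3)/(2*(c^2 + 8*c + 15))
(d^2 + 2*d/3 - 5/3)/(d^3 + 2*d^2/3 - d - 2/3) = (3*d + 5)/(3*d^2 + 5*d + 2)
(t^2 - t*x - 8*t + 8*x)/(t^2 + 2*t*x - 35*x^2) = (t^2 - t*x - 8*t + 8*x)/(t^2 + 2*t*x - 35*x^2)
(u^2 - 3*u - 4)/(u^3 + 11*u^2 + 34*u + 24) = (u - 4)/(u^2 + 10*u + 24)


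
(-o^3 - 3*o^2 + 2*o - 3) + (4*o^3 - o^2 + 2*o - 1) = 3*o^3 - 4*o^2 + 4*o - 4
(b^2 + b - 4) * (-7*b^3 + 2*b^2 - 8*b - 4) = -7*b^5 - 5*b^4 + 22*b^3 - 20*b^2 + 28*b + 16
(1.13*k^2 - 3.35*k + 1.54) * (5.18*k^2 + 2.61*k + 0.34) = 5.8534*k^4 - 14.4037*k^3 - 0.382099999999999*k^2 + 2.8804*k + 0.5236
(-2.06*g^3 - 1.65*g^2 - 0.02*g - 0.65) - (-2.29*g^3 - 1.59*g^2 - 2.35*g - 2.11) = 0.23*g^3 - 0.0599999999999998*g^2 + 2.33*g + 1.46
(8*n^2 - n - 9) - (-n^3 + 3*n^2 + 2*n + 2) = n^3 + 5*n^2 - 3*n - 11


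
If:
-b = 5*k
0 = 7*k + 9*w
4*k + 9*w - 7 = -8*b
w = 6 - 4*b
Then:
No Solution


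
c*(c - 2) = c^2 - 2*c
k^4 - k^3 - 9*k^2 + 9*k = k*(k - 3)*(k - 1)*(k + 3)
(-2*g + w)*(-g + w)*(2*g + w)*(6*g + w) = 24*g^4 - 20*g^3*w - 10*g^2*w^2 + 5*g*w^3 + w^4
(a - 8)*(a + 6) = a^2 - 2*a - 48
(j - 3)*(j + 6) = j^2 + 3*j - 18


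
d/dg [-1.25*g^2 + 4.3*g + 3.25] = 4.3 - 2.5*g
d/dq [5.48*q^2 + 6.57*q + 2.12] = 10.96*q + 6.57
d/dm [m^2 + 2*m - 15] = 2*m + 2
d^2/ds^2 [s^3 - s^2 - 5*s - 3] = 6*s - 2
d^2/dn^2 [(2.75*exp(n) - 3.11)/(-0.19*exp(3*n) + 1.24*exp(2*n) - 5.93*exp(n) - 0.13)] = (-0.3971*exp(6*n) + 2.954139*exp(5*n) + 0.105423999999985*exp(4*n) + 6.79754300000002*exp(3*n) - 71.956509*exp(2*n) + 113.488142*exp(n) - 2.443974)*exp(n)/(0.006859*exp(9*n) - 0.134292*exp(8*n) + 1.518651*exp(7*n) - 10.275193*exp(6*n) + 47.214129*exp(5*n) - 129.334938*exp(4*n) + 202.801994*exp(3*n) + 13.651443*exp(2*n) + 0.300651*exp(n) + 0.002197)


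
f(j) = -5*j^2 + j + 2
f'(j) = 1 - 10*j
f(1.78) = -12.06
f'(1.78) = -16.80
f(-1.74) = -14.88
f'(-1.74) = 18.40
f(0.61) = 0.75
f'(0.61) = -5.10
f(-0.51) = 0.19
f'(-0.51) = 6.10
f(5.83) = -162.11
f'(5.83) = -57.30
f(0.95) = -1.56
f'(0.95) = -8.50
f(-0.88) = -2.75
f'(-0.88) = 9.80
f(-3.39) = -58.85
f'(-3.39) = 34.90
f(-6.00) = -184.00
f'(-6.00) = 61.00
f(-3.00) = -46.00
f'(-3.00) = 31.00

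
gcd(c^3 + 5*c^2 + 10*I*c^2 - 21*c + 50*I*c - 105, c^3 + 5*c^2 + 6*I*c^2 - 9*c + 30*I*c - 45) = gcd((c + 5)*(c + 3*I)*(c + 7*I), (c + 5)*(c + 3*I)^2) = c^2 + c*(5 + 3*I) + 15*I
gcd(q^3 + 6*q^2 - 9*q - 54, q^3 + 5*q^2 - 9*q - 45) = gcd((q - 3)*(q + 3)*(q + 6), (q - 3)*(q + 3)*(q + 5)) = q^2 - 9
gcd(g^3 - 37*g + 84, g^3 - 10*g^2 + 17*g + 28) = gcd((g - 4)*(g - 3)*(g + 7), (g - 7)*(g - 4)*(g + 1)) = g - 4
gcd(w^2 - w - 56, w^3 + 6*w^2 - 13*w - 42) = w + 7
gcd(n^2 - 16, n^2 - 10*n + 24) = n - 4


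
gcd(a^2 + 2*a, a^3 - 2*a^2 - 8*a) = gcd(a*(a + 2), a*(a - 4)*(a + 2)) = a^2 + 2*a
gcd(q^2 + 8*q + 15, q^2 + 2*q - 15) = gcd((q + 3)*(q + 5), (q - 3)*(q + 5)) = q + 5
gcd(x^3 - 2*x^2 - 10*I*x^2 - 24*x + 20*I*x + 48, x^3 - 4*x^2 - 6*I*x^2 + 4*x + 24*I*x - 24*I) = x^2 + x*(-2 - 6*I) + 12*I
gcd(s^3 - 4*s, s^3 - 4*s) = s^3 - 4*s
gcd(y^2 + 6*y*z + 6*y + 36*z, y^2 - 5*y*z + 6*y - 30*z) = y + 6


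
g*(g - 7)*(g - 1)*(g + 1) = g^4 - 7*g^3 - g^2 + 7*g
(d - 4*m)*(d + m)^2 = d^3 - 2*d^2*m - 7*d*m^2 - 4*m^3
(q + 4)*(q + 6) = q^2 + 10*q + 24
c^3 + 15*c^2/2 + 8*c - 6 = (c - 1/2)*(c + 2)*(c + 6)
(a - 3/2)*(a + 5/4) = a^2 - a/4 - 15/8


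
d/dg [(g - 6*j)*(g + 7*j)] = 2*g + j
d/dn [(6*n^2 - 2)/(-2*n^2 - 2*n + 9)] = 4*(-3*n^2 + 25*n - 1)/(4*n^4 + 8*n^3 - 32*n^2 - 36*n + 81)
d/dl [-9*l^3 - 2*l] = -27*l^2 - 2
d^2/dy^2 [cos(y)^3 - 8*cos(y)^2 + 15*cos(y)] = -63*cos(y)/4 + 16*cos(2*y) - 9*cos(3*y)/4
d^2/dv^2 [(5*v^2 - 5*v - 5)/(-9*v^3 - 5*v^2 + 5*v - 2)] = 30*(-27*v^6 + 81*v^5 + 162*v^4 + 177*v^3 - 46*v^2 - 53*v + 7)/(729*v^9 + 1215*v^8 - 540*v^7 - 739*v^6 + 840*v^5 - 15*v^4 - 317*v^3 + 210*v^2 - 60*v + 8)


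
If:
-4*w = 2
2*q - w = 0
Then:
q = -1/4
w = -1/2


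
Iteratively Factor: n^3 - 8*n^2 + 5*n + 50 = (n - 5)*(n^2 - 3*n - 10) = (n - 5)*(n + 2)*(n - 5)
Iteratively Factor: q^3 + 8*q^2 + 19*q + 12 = (q + 1)*(q^2 + 7*q + 12) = (q + 1)*(q + 4)*(q + 3)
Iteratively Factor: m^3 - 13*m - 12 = (m - 4)*(m^2 + 4*m + 3) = (m - 4)*(m + 1)*(m + 3)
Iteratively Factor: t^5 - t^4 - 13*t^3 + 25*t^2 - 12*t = (t - 1)*(t^4 - 13*t^2 + 12*t) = t*(t - 1)*(t^3 - 13*t + 12) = t*(t - 1)*(t + 4)*(t^2 - 4*t + 3) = t*(t - 3)*(t - 1)*(t + 4)*(t - 1)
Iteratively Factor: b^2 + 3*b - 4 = (b + 4)*(b - 1)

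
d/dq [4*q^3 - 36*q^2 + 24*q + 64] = 12*q^2 - 72*q + 24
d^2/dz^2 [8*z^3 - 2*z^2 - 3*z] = 48*z - 4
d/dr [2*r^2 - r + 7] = 4*r - 1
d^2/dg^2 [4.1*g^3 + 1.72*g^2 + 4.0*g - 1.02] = 24.6*g + 3.44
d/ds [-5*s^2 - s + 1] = -10*s - 1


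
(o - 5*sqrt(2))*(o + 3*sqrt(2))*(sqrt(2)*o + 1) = sqrt(2)*o^3 - 3*o^2 - 32*sqrt(2)*o - 30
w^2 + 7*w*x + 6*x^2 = (w + x)*(w + 6*x)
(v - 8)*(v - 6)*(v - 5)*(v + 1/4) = v^4 - 75*v^3/4 + 453*v^2/4 - 421*v/2 - 60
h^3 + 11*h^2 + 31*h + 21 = (h + 1)*(h + 3)*(h + 7)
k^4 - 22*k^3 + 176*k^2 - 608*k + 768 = (k - 8)*(k - 6)*(k - 4)^2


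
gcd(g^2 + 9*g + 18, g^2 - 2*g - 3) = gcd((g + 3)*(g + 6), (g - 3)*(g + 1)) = 1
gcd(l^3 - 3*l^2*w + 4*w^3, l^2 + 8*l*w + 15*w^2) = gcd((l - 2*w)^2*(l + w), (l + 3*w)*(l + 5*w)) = 1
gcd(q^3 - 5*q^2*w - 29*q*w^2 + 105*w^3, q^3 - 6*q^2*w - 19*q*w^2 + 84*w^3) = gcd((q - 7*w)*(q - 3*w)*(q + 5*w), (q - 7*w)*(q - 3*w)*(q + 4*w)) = q^2 - 10*q*w + 21*w^2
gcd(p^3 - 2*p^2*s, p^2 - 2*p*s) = p^2 - 2*p*s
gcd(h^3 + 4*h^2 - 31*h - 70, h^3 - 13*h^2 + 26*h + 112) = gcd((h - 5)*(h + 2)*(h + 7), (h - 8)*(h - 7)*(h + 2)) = h + 2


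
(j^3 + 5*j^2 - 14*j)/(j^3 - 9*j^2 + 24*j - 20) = j*(j + 7)/(j^2 - 7*j + 10)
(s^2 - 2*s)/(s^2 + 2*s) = (s - 2)/(s + 2)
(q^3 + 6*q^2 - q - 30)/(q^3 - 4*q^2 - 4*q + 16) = (q^2 + 8*q + 15)/(q^2 - 2*q - 8)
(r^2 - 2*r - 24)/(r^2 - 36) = (r + 4)/(r + 6)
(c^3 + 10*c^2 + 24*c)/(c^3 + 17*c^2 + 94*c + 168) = c/(c + 7)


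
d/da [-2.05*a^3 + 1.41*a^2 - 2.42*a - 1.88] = -6.15*a^2 + 2.82*a - 2.42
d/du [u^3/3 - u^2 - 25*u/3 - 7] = u^2 - 2*u - 25/3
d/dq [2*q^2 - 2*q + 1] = 4*q - 2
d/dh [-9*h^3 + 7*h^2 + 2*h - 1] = -27*h^2 + 14*h + 2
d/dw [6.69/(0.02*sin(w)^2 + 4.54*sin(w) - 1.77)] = -(0.2676*sin(w) + 30.3726)*cos(w)/(0.02*sin(w)^2 + 4.54*sin(w) - 1.77)^2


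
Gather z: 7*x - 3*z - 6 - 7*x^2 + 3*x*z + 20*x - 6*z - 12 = -7*x^2 + 27*x + z*(3*x - 9) - 18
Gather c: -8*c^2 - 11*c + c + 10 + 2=-8*c^2 - 10*c + 12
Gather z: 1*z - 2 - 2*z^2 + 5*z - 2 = -2*z^2 + 6*z - 4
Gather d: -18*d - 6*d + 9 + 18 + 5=32 - 24*d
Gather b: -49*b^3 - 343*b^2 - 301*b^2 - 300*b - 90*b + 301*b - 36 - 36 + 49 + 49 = -49*b^3 - 644*b^2 - 89*b + 26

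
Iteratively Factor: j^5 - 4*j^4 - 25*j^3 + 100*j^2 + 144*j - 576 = (j - 3)*(j^4 - j^3 - 28*j^2 + 16*j + 192) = (j - 4)*(j - 3)*(j^3 + 3*j^2 - 16*j - 48) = (j - 4)^2*(j - 3)*(j^2 + 7*j + 12) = (j - 4)^2*(j - 3)*(j + 4)*(j + 3)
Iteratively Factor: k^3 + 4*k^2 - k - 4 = (k - 1)*(k^2 + 5*k + 4) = (k - 1)*(k + 4)*(k + 1)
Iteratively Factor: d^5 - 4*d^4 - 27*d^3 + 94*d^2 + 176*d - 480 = (d - 2)*(d^4 - 2*d^3 - 31*d^2 + 32*d + 240) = (d - 2)*(d + 3)*(d^3 - 5*d^2 - 16*d + 80) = (d - 5)*(d - 2)*(d + 3)*(d^2 - 16) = (d - 5)*(d - 4)*(d - 2)*(d + 3)*(d + 4)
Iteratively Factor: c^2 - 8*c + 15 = (c - 5)*(c - 3)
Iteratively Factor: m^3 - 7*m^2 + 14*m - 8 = (m - 4)*(m^2 - 3*m + 2) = (m - 4)*(m - 2)*(m - 1)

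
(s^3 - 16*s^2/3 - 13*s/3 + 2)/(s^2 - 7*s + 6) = (3*s^2 + 2*s - 1)/(3*(s - 1))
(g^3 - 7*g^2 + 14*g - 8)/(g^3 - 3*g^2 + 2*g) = (g - 4)/g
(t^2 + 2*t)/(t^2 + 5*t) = (t + 2)/(t + 5)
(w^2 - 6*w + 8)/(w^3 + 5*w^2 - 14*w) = (w - 4)/(w*(w + 7))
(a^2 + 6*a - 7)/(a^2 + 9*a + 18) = (a^2 + 6*a - 7)/(a^2 + 9*a + 18)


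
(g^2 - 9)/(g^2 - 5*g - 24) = (g - 3)/(g - 8)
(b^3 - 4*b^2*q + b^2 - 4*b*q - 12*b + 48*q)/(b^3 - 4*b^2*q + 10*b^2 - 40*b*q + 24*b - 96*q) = (b - 3)/(b + 6)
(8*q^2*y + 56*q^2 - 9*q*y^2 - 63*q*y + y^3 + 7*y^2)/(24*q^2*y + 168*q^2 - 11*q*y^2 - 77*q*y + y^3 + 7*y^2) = (-q + y)/(-3*q + y)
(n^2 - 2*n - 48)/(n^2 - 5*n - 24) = (n + 6)/(n + 3)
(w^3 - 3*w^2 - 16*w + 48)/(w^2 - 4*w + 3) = (w^2 - 16)/(w - 1)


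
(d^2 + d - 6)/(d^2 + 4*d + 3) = (d - 2)/(d + 1)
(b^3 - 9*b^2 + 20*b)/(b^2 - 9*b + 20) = b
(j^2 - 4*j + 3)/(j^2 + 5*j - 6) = (j - 3)/(j + 6)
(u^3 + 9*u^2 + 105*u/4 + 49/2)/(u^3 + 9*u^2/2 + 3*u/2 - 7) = (u + 7/2)/(u - 1)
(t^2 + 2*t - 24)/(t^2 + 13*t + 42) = (t - 4)/(t + 7)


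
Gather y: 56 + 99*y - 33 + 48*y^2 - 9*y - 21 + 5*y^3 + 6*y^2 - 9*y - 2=5*y^3 + 54*y^2 + 81*y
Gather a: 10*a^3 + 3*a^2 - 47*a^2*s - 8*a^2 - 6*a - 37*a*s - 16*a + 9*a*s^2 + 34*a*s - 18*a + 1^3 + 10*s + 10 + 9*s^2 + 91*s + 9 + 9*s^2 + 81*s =10*a^3 + a^2*(-47*s - 5) + a*(9*s^2 - 3*s - 40) + 18*s^2 + 182*s + 20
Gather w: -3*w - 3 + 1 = -3*w - 2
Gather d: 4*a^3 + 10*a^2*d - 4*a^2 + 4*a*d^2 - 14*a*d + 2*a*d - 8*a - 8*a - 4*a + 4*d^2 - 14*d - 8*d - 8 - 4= 4*a^3 - 4*a^2 - 20*a + d^2*(4*a + 4) + d*(10*a^2 - 12*a - 22) - 12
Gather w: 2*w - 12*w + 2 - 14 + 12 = -10*w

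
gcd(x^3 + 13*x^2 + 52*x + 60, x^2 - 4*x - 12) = x + 2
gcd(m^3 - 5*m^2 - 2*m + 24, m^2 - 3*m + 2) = 1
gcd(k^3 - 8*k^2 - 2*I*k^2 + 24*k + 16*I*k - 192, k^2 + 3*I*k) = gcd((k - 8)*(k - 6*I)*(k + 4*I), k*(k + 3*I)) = 1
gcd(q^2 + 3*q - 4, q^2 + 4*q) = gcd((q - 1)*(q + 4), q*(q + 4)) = q + 4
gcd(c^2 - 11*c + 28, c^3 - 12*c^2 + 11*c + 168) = c - 7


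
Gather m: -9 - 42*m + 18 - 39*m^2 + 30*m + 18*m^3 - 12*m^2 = 18*m^3 - 51*m^2 - 12*m + 9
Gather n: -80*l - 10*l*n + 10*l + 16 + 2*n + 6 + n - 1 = -70*l + n*(3 - 10*l) + 21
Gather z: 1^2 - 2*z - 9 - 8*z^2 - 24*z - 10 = -8*z^2 - 26*z - 18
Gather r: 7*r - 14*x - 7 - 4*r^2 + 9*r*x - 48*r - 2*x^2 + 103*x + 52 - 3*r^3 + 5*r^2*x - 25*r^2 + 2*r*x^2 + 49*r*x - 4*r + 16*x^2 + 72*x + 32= -3*r^3 + r^2*(5*x - 29) + r*(2*x^2 + 58*x - 45) + 14*x^2 + 161*x + 77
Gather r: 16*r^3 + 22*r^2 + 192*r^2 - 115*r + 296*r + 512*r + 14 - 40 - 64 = 16*r^3 + 214*r^2 + 693*r - 90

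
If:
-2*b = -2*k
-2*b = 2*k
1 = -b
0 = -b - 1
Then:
No Solution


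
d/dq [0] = 0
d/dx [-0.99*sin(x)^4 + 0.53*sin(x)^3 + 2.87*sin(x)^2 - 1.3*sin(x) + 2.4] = (-3.96*sin(x)^3 + 1.59*sin(x)^2 + 5.74*sin(x) - 1.3)*cos(x)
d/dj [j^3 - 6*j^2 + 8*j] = 3*j^2 - 12*j + 8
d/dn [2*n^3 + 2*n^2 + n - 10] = 6*n^2 + 4*n + 1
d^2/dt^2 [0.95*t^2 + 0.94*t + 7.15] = 1.90000000000000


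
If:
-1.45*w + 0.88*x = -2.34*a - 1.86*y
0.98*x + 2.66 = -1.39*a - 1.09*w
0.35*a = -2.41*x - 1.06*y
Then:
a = -0.232324091351381*y - 0.913888397579408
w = 0.661378548968163*y - 1.39427803773211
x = 0.1327223813912 - 0.406094011629467*y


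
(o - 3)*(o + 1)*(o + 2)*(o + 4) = o^4 + 4*o^3 - 7*o^2 - 34*o - 24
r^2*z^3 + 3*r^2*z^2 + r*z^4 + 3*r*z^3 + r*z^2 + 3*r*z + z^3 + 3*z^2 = z*(r + z)*(z + 3)*(r*z + 1)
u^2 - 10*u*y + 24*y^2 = (u - 6*y)*(u - 4*y)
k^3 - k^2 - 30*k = k*(k - 6)*(k + 5)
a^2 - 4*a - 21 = (a - 7)*(a + 3)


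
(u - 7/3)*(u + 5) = u^2 + 8*u/3 - 35/3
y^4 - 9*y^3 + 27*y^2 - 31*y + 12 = (y - 4)*(y - 3)*(y - 1)^2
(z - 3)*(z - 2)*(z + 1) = z^3 - 4*z^2 + z + 6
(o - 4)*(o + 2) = o^2 - 2*o - 8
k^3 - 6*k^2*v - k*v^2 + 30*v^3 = (k - 5*v)*(k - 3*v)*(k + 2*v)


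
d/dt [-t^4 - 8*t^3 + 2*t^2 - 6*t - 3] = -4*t^3 - 24*t^2 + 4*t - 6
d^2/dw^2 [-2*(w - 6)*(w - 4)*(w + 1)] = 36 - 12*w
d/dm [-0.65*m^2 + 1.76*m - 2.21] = 1.76 - 1.3*m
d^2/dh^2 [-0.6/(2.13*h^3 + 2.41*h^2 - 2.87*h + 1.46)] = ((7.668*h + 2.892)*(2.13*h^3 + 2.41*h^2 - 2.87*h + 1.46) - 0.6*(6.39*h^2 + 4.82*h - 2.87)*(12.78*h^2 + 9.64*h - 5.74))/(2.13*h^3 + 2.41*h^2 - 2.87*h + 1.46)^3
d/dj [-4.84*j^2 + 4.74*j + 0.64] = 4.74 - 9.68*j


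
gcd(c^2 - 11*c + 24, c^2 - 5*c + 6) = c - 3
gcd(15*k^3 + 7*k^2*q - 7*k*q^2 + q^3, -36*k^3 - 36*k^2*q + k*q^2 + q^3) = k + q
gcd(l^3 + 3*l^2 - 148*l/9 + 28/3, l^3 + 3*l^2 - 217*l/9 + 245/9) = l - 7/3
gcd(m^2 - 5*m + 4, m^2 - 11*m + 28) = m - 4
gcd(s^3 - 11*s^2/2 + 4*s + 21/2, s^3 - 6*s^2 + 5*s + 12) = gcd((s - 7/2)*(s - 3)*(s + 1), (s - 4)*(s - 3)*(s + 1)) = s^2 - 2*s - 3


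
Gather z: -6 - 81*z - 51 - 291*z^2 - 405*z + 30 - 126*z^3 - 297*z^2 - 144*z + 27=-126*z^3 - 588*z^2 - 630*z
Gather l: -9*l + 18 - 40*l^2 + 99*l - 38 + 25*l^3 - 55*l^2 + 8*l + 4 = 25*l^3 - 95*l^2 + 98*l - 16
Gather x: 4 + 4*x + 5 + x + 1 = 5*x + 10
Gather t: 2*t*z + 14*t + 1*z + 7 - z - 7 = t*(2*z + 14)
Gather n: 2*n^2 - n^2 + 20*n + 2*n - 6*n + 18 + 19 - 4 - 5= n^2 + 16*n + 28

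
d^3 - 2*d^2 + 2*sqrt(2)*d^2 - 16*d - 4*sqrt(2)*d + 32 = (d - 2)*(d - 2*sqrt(2))*(d + 4*sqrt(2))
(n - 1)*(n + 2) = n^2 + n - 2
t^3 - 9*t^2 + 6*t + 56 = (t - 7)*(t - 4)*(t + 2)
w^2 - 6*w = w*(w - 6)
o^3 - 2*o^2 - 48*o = o*(o - 8)*(o + 6)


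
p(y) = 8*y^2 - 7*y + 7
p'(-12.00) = -199.00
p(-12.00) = 1243.00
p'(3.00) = 41.00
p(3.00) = 58.00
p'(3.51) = 49.16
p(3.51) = 80.99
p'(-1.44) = -30.04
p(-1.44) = 33.67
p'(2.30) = 29.80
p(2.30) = 33.22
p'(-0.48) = -14.68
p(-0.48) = 12.20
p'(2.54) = 33.64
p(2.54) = 40.83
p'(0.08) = -5.72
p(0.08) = 6.49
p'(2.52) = 33.32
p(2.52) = 40.16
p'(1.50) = 17.00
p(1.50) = 14.50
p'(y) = 16*y - 7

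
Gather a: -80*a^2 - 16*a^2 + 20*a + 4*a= -96*a^2 + 24*a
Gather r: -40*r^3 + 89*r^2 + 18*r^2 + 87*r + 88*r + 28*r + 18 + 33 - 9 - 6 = -40*r^3 + 107*r^2 + 203*r + 36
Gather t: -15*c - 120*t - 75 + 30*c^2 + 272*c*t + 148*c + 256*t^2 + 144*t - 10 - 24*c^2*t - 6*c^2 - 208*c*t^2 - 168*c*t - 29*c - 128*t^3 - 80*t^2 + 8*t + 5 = 24*c^2 + 104*c - 128*t^3 + t^2*(176 - 208*c) + t*(-24*c^2 + 104*c + 32) - 80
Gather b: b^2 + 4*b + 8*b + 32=b^2 + 12*b + 32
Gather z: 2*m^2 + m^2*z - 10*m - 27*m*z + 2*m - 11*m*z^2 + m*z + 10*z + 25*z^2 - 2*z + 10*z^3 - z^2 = 2*m^2 - 8*m + 10*z^3 + z^2*(24 - 11*m) + z*(m^2 - 26*m + 8)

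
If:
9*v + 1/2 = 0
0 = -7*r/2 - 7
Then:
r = -2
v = -1/18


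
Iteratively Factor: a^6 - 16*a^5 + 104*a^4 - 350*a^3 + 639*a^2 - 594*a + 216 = (a - 1)*(a^5 - 15*a^4 + 89*a^3 - 261*a^2 + 378*a - 216) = (a - 2)*(a - 1)*(a^4 - 13*a^3 + 63*a^2 - 135*a + 108) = (a - 3)*(a - 2)*(a - 1)*(a^3 - 10*a^2 + 33*a - 36) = (a - 3)^2*(a - 2)*(a - 1)*(a^2 - 7*a + 12) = (a - 3)^3*(a - 2)*(a - 1)*(a - 4)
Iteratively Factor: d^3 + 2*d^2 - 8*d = (d + 4)*(d^2 - 2*d) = (d - 2)*(d + 4)*(d)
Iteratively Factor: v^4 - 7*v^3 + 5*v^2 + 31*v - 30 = (v + 2)*(v^3 - 9*v^2 + 23*v - 15) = (v - 5)*(v + 2)*(v^2 - 4*v + 3) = (v - 5)*(v - 3)*(v + 2)*(v - 1)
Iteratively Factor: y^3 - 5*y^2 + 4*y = (y - 4)*(y^2 - y) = (y - 4)*(y - 1)*(y)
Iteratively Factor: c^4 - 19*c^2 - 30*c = (c + 2)*(c^3 - 2*c^2 - 15*c) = c*(c + 2)*(c^2 - 2*c - 15) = c*(c - 5)*(c + 2)*(c + 3)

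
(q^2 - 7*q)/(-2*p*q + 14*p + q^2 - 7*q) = -q/(2*p - q)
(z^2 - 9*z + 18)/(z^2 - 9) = (z - 6)/(z + 3)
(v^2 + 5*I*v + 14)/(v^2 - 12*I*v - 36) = (v^2 + 5*I*v + 14)/(v^2 - 12*I*v - 36)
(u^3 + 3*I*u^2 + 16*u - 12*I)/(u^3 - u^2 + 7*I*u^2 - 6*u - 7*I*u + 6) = (u^2 - 3*I*u - 2)/(u^2 + u*(-1 + I) - I)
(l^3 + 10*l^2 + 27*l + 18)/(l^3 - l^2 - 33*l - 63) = (l^2 + 7*l + 6)/(l^2 - 4*l - 21)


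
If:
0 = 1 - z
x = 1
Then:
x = 1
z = 1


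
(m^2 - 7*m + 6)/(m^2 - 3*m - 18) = (m - 1)/(m + 3)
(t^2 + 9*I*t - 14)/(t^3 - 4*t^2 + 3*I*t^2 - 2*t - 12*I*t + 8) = (t + 7*I)/(t^2 + t*(-4 + I) - 4*I)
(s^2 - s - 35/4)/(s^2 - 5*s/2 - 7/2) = (s + 5/2)/(s + 1)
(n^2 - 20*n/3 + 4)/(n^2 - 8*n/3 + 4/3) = (n - 6)/(n - 2)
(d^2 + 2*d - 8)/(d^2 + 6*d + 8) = (d - 2)/(d + 2)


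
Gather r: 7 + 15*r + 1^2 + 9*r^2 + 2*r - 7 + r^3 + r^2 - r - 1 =r^3 + 10*r^2 + 16*r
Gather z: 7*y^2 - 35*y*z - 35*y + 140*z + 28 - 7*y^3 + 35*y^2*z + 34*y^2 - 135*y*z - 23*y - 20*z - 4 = -7*y^3 + 41*y^2 - 58*y + z*(35*y^2 - 170*y + 120) + 24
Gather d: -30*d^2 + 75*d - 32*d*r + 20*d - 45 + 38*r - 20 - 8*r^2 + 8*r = -30*d^2 + d*(95 - 32*r) - 8*r^2 + 46*r - 65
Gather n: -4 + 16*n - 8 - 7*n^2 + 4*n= -7*n^2 + 20*n - 12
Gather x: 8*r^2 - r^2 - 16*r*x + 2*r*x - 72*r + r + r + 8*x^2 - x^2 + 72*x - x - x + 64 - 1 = 7*r^2 - 70*r + 7*x^2 + x*(70 - 14*r) + 63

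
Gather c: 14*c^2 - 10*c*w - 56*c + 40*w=14*c^2 + c*(-10*w - 56) + 40*w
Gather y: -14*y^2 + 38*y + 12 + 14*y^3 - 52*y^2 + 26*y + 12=14*y^3 - 66*y^2 + 64*y + 24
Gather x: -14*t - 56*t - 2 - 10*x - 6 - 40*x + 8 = -70*t - 50*x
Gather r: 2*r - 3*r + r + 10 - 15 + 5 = 0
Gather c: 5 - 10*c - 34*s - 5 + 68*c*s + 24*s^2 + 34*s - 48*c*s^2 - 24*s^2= c*(-48*s^2 + 68*s - 10)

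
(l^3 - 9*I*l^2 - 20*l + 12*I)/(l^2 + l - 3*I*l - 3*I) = (l^3 - 9*I*l^2 - 20*l + 12*I)/(l^2 + l - 3*I*l - 3*I)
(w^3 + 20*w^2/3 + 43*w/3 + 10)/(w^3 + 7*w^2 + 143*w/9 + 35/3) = 3*(w + 2)/(3*w + 7)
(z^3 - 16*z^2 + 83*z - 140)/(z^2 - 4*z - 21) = (z^2 - 9*z + 20)/(z + 3)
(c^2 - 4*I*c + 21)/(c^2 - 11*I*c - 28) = (c + 3*I)/(c - 4*I)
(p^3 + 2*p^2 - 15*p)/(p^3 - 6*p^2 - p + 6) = p*(p^2 + 2*p - 15)/(p^3 - 6*p^2 - p + 6)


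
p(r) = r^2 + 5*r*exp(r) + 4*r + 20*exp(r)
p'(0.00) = 29.00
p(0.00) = 20.00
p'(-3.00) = -1.50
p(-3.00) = -2.75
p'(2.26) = 356.39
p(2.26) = 314.10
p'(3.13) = 940.09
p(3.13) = 837.77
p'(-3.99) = -3.89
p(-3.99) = -0.04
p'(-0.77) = 12.25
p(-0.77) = 4.99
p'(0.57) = 54.39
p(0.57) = 43.01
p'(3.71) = 1790.60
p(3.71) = 1603.52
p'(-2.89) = -1.19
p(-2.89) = -2.90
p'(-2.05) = 1.80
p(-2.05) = -2.74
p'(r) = 5*r*exp(r) + 2*r + 25*exp(r) + 4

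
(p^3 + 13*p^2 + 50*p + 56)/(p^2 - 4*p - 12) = (p^2 + 11*p + 28)/(p - 6)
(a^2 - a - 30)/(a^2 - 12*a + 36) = (a + 5)/(a - 6)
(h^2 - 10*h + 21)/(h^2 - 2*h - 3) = (h - 7)/(h + 1)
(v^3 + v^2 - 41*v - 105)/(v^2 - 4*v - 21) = v + 5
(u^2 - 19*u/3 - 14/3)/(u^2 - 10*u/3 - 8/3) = (u - 7)/(u - 4)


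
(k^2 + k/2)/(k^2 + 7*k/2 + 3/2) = k/(k + 3)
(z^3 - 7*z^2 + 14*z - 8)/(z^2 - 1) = (z^2 - 6*z + 8)/(z + 1)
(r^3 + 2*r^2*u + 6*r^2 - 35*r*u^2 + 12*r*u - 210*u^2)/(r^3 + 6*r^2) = 1 + 2*u/r - 35*u^2/r^2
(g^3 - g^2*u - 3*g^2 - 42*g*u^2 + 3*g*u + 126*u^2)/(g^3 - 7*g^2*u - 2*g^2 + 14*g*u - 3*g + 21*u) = (g + 6*u)/(g + 1)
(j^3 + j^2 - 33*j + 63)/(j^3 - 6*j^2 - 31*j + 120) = (j^2 + 4*j - 21)/(j^2 - 3*j - 40)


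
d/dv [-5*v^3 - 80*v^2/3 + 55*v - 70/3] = -15*v^2 - 160*v/3 + 55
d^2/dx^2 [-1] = 0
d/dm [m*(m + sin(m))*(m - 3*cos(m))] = m*(m + sin(m))*(3*sin(m) + 1) + m*(m - 3*cos(m))*(cos(m) + 1) + (m + sin(m))*(m - 3*cos(m))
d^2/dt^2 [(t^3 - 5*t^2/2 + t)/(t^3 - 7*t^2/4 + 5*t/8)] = -96/(64*t^3 - 240*t^2 + 300*t - 125)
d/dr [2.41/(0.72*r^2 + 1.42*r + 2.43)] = (-3.4704*r - 3.4222)/(0.72*r^2 + 1.42*r + 2.43)^2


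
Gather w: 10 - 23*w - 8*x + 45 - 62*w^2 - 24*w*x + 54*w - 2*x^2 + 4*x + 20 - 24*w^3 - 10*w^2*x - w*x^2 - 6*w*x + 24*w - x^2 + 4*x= -24*w^3 + w^2*(-10*x - 62) + w*(-x^2 - 30*x + 55) - 3*x^2 + 75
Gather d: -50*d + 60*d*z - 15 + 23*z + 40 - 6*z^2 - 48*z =d*(60*z - 50) - 6*z^2 - 25*z + 25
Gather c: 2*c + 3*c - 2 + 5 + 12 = 5*c + 15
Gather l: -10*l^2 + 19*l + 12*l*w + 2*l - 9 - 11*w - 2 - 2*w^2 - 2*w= -10*l^2 + l*(12*w + 21) - 2*w^2 - 13*w - 11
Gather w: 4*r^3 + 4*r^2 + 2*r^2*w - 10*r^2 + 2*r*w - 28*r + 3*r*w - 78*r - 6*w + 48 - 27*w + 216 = 4*r^3 - 6*r^2 - 106*r + w*(2*r^2 + 5*r - 33) + 264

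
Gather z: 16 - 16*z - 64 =-16*z - 48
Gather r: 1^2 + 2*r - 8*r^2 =-8*r^2 + 2*r + 1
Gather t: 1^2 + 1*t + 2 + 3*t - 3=4*t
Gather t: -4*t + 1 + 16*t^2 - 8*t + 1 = 16*t^2 - 12*t + 2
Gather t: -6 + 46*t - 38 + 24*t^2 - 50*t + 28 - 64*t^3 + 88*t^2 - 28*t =-64*t^3 + 112*t^2 - 32*t - 16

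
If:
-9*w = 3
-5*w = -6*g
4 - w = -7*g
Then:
No Solution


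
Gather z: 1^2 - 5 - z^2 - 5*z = -z^2 - 5*z - 4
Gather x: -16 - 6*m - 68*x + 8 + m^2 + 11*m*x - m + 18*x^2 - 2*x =m^2 - 7*m + 18*x^2 + x*(11*m - 70) - 8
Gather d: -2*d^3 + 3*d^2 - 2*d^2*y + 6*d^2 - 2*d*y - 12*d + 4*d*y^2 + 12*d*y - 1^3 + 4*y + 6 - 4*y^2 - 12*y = -2*d^3 + d^2*(9 - 2*y) + d*(4*y^2 + 10*y - 12) - 4*y^2 - 8*y + 5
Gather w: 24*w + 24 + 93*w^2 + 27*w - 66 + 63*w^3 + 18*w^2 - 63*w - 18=63*w^3 + 111*w^2 - 12*w - 60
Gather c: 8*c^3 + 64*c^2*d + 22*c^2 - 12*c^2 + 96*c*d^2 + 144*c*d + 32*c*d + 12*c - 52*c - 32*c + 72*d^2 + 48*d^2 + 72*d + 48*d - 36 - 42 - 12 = 8*c^3 + c^2*(64*d + 10) + c*(96*d^2 + 176*d - 72) + 120*d^2 + 120*d - 90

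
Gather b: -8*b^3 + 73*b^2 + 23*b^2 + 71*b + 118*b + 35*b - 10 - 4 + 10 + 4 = -8*b^3 + 96*b^2 + 224*b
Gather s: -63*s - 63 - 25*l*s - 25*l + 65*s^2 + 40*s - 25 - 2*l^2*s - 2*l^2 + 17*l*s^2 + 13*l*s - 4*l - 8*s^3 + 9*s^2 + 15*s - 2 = -2*l^2 - 29*l - 8*s^3 + s^2*(17*l + 74) + s*(-2*l^2 - 12*l - 8) - 90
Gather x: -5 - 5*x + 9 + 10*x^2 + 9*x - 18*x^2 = -8*x^2 + 4*x + 4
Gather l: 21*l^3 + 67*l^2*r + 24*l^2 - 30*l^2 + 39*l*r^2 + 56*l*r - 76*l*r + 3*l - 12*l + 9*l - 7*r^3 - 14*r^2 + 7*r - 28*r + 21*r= 21*l^3 + l^2*(67*r - 6) + l*(39*r^2 - 20*r) - 7*r^3 - 14*r^2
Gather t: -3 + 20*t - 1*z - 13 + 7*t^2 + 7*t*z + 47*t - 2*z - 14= 7*t^2 + t*(7*z + 67) - 3*z - 30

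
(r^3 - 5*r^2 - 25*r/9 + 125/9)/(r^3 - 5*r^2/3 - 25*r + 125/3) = (r + 5/3)/(r + 5)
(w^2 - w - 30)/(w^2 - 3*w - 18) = (w + 5)/(w + 3)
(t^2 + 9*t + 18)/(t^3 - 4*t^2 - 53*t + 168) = (t^2 + 9*t + 18)/(t^3 - 4*t^2 - 53*t + 168)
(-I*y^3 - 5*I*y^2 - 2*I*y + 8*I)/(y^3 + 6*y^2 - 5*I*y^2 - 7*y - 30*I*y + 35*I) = I*(-y^2 - 6*y - 8)/(y^2 + y*(7 - 5*I) - 35*I)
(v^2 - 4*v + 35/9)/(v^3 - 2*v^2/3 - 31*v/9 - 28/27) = 3*(3*v - 5)/(9*v^2 + 15*v + 4)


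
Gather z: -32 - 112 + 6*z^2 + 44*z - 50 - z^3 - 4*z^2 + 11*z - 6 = -z^3 + 2*z^2 + 55*z - 200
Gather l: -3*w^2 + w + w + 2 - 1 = -3*w^2 + 2*w + 1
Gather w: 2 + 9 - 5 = 6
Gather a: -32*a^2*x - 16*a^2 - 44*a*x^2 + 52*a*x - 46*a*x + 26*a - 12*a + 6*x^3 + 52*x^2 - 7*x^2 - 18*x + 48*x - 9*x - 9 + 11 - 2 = a^2*(-32*x - 16) + a*(-44*x^2 + 6*x + 14) + 6*x^3 + 45*x^2 + 21*x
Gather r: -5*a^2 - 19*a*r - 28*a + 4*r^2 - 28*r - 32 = -5*a^2 - 28*a + 4*r^2 + r*(-19*a - 28) - 32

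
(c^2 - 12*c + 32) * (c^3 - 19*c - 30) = c^5 - 12*c^4 + 13*c^3 + 198*c^2 - 248*c - 960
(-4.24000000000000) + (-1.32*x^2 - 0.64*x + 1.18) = -1.32*x^2 - 0.64*x - 3.06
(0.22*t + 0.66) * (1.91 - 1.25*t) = -0.275*t^2 - 0.4048*t + 1.2606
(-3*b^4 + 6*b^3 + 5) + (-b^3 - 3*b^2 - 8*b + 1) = -3*b^4 + 5*b^3 - 3*b^2 - 8*b + 6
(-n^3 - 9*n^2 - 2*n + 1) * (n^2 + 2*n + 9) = -n^5 - 11*n^4 - 29*n^3 - 84*n^2 - 16*n + 9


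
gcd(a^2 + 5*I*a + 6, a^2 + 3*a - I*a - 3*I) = a - I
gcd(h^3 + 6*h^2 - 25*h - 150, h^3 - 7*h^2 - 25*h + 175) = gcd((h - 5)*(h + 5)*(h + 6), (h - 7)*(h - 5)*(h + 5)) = h^2 - 25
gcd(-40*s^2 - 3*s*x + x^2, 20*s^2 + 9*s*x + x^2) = 5*s + x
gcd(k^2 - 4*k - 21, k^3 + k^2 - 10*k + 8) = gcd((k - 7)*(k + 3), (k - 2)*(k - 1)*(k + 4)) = 1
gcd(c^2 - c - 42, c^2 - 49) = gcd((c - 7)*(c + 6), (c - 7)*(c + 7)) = c - 7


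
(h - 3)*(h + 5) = h^2 + 2*h - 15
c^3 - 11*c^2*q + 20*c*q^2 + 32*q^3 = (c - 8*q)*(c - 4*q)*(c + q)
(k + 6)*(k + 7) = k^2 + 13*k + 42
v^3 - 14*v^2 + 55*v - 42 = (v - 7)*(v - 6)*(v - 1)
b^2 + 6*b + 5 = (b + 1)*(b + 5)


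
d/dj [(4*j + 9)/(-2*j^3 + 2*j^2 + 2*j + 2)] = (8*j^3 + 23*j^2 - 18*j - 5)/(2*(j^6 - 2*j^5 - j^4 + 3*j^2 + 2*j + 1))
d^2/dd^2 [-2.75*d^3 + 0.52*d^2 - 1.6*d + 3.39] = 1.04 - 16.5*d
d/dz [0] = 0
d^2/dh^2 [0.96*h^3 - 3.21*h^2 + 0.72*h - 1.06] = 5.76*h - 6.42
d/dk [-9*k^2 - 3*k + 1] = -18*k - 3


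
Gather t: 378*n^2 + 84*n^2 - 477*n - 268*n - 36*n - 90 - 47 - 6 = 462*n^2 - 781*n - 143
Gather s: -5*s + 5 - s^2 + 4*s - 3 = -s^2 - s + 2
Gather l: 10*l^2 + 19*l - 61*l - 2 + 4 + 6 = 10*l^2 - 42*l + 8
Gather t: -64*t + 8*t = -56*t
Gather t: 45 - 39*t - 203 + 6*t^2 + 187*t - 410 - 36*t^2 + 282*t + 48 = -30*t^2 + 430*t - 520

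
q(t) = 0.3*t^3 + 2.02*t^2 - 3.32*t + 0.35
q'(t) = 0.9*t^2 + 4.04*t - 3.32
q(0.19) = -0.21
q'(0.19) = -2.52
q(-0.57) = 2.84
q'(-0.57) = -5.33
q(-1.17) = 6.52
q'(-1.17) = -6.81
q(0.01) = 0.32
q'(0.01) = -3.28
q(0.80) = -0.86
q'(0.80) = 0.49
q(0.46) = -0.72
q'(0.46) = -1.27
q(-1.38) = 7.99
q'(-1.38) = -7.18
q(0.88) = -0.80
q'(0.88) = 0.93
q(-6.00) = 28.19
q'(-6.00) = 4.84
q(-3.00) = 20.39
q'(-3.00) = -7.34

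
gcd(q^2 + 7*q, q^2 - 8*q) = q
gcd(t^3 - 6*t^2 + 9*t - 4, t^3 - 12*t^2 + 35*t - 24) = t - 1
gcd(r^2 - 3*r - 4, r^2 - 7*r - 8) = r + 1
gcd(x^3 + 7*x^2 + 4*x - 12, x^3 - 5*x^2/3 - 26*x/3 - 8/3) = x + 2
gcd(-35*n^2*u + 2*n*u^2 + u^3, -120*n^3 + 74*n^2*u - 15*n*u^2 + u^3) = -5*n + u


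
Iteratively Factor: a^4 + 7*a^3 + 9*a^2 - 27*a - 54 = (a + 3)*(a^3 + 4*a^2 - 3*a - 18) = (a - 2)*(a + 3)*(a^2 + 6*a + 9) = (a - 2)*(a + 3)^2*(a + 3)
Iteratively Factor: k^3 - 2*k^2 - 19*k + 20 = (k - 1)*(k^2 - k - 20) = (k - 5)*(k - 1)*(k + 4)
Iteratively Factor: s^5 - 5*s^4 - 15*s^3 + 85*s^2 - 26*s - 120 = (s - 5)*(s^4 - 15*s^2 + 10*s + 24) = (s - 5)*(s - 2)*(s^3 + 2*s^2 - 11*s - 12) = (s - 5)*(s - 2)*(s + 4)*(s^2 - 2*s - 3) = (s - 5)*(s - 3)*(s - 2)*(s + 4)*(s + 1)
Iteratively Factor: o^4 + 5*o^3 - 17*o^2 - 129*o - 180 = (o - 5)*(o^3 + 10*o^2 + 33*o + 36) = (o - 5)*(o + 4)*(o^2 + 6*o + 9) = (o - 5)*(o + 3)*(o + 4)*(o + 3)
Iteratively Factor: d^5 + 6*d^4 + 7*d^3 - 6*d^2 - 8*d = (d + 2)*(d^4 + 4*d^3 - d^2 - 4*d) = (d + 1)*(d + 2)*(d^3 + 3*d^2 - 4*d) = (d + 1)*(d + 2)*(d + 4)*(d^2 - d) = d*(d + 1)*(d + 2)*(d + 4)*(d - 1)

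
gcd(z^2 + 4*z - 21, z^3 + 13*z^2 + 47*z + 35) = z + 7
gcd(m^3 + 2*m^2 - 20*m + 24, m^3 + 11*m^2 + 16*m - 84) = m^2 + 4*m - 12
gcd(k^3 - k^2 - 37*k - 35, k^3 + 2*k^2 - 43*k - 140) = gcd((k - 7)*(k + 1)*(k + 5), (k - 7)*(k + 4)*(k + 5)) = k^2 - 2*k - 35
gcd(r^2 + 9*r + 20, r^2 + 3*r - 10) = r + 5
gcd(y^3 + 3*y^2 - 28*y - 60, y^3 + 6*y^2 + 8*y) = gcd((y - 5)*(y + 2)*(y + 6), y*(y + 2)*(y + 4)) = y + 2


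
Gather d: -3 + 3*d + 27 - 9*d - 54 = -6*d - 30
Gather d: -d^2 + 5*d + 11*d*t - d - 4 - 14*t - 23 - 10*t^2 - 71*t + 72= -d^2 + d*(11*t + 4) - 10*t^2 - 85*t + 45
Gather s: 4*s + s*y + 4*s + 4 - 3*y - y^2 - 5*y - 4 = s*(y + 8) - y^2 - 8*y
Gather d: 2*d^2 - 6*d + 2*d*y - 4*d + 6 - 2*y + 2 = 2*d^2 + d*(2*y - 10) - 2*y + 8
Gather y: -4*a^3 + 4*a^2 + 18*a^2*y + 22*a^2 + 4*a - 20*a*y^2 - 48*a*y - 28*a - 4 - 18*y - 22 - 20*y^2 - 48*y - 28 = -4*a^3 + 26*a^2 - 24*a + y^2*(-20*a - 20) + y*(18*a^2 - 48*a - 66) - 54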